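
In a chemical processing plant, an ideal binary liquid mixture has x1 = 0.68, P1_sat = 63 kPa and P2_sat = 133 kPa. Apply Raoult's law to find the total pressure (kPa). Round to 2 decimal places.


P = x1*P1_sat + x2*P2_sat
x2 = 1 - x1 = 1 - 0.68 = 0.32
P = 0.68*63 + 0.32*133
P = 42.84 + 42.56
P = 85.40 kPa


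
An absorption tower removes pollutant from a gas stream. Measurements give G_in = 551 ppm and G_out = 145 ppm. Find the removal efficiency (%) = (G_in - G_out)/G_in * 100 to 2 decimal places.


Efficiency = (G_in - G_out) / G_in * 100%
Efficiency = (551 - 145) / 551 * 100
Efficiency = 406 / 551 * 100
Efficiency = 73.68%


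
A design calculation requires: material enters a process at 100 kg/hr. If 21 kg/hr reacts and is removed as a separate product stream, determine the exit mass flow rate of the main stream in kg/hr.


Steady-state mass balance on the main outlet: F_out = F_in - F_removed
F_out = 100 - 21
F_out = 79 kg/hr


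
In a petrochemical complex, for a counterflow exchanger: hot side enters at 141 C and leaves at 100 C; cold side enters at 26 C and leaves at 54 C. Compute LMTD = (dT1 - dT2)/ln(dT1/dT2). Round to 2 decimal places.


dT1 = Th_in - Tc_out = 141 - 54 = 87
dT2 = Th_out - Tc_in = 100 - 26 = 74
LMTD = (dT1 - dT2) / ln(dT1/dT2)
LMTD = (87 - 74) / ln(87/74)
LMTD = 80.32 K


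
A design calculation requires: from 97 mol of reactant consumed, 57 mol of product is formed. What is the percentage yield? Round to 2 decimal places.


Yield = (moles product / moles consumed) * 100%
Yield = (57 / 97) * 100
Yield = 0.5876 * 100
Yield = 58.76%


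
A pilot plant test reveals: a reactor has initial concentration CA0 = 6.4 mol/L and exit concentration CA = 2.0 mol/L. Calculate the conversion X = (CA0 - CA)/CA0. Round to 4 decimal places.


X = (CA0 - CA) / CA0
X = (6.4 - 2.0) / 6.4
X = 4.4 / 6.4
X = 0.6875


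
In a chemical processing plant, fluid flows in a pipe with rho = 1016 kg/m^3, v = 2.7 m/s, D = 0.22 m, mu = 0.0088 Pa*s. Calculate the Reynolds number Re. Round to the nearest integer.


Re = rho * v * D / mu
Re = 1016 * 2.7 * 0.22 / 0.0088
Re = 603.504 / 0.0088
Re = 68580


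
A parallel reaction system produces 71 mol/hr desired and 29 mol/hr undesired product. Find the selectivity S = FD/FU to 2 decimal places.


S = desired product rate / undesired product rate
S = 71 / 29
S = 2.45


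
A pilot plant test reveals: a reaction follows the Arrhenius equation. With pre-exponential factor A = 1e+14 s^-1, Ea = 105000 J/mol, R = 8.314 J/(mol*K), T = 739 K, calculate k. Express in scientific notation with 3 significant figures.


k = A * exp(-Ea/(R*T))
k = 1e+14 * exp(-105000 / (8.314 * 739))
k = 1e+14 * exp(-17.089716)
k = 3.78e+06


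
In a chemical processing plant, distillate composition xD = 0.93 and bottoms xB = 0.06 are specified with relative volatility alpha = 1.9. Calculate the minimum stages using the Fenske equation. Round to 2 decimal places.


N_min = ln((xD*(1-xB))/(xB*(1-xD))) / ln(alpha)
Numerator inside ln: 0.8742 / 0.0042 = 208.142857
ln(208.142857) = 5.338225
ln(alpha) = ln(1.9) = 0.641854
N_min = 5.338225 / 0.641854 = 8.32


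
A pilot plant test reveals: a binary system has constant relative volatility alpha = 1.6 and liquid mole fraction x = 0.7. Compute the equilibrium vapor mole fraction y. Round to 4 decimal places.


y = alpha*x / (1 + (alpha-1)*x)
y = 1.6*0.7 / (1 + (1.6-1)*0.7)
y = 1.12 / (1 + 0.42)
y = 1.12 / 1.42
y = 0.7887


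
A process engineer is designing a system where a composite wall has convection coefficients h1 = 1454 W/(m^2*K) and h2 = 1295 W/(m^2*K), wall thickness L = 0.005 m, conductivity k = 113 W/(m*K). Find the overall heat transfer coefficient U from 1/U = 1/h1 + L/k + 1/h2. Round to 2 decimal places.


1/U = 1/h1 + L/k + 1/h2
1/U = 1/1454 + 0.005/113 + 1/1295
1/U = 0.0006877579 + 4.42478e-05 + 0.0007722008
1/U = 0.0015042065
U = 664.80 W/(m^2*K)


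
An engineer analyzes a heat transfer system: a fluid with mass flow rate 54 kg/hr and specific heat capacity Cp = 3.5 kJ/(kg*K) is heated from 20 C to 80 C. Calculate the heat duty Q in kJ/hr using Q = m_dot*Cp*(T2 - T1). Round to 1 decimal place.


Q = m_dot * Cp * (T2 - T1)
Q = 54 * 3.5 * (80 - 20)
Q = 54 * 3.5 * 60
Q = 11340.0 kJ/hr


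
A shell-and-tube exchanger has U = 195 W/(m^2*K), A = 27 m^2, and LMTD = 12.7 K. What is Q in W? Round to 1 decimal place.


Q = U * A * LMTD
Q = 195 * 27 * 12.7
Q = 66865.5 W


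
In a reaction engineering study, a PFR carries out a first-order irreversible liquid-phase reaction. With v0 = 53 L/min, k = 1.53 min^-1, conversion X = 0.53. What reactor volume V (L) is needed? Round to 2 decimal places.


V = (v0/k) * ln(1/(1-X))
V = (53/1.53) * ln(1/(1-0.53))
V = 34.640523 * ln(2.12766)
V = 34.640523 * 0.755023
V = 26.15 L


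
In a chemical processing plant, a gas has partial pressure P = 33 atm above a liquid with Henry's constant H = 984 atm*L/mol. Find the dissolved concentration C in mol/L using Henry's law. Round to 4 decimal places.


C = P / H
C = 33 / 984
C = 0.0335 mol/L


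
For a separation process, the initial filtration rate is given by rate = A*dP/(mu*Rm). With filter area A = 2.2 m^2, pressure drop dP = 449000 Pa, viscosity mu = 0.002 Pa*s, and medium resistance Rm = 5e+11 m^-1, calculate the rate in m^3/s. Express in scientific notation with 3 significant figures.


rate = A * dP / (mu * Rm)
rate = 2.2 * 449000 / (0.002 * 5e+11)
rate = 987800.0 / 1.000e+09
rate = 9.88e-04 m^3/s


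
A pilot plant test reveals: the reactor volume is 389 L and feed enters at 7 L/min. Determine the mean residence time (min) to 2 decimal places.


tau = V / v0
tau = 389 / 7
tau = 55.57 min


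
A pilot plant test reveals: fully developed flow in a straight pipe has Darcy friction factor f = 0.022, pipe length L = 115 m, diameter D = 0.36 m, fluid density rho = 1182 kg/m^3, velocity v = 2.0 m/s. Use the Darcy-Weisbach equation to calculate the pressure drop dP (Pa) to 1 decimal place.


dP = f * (L/D) * (rho*v^2/2)
dP = 0.022 * (115/0.36) * (1182*2.0^2/2)
L/D = 319.44444444
rho*v^2/2 = 1182*4.0/2 = 2364.0
dP = 0.022 * 319.44444444 * 2364.0
dP = 16613.7 Pa


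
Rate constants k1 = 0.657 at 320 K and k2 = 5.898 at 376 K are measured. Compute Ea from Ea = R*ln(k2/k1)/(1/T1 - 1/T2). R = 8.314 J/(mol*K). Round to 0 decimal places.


Ea = R * ln(k2/k1) / (1/T1 - 1/T2)
ln(k2/k1) = ln(5.898/0.657) = 2.1946846
1/T1 - 1/T2 = 1/320 - 1/376 = 0.000465425532
Ea = 8.314 * 2.1946846 / 0.000465425532
Ea = 39204 J/mol


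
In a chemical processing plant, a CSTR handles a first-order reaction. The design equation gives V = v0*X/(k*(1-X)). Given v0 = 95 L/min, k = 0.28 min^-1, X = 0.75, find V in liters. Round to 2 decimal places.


V = v0 * X / (k * (1 - X))
V = 95 * 0.75 / (0.28 * (1 - 0.75))
V = 71.25 / (0.28 * 0.25)
V = 71.25 / 0.07
V = 1017.86 L


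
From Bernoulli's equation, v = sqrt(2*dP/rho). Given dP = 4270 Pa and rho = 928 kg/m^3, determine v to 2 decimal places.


v = sqrt(2*dP/rho)
v = sqrt(2*4270/928)
v = sqrt(9.202586)
v = 3.03 m/s


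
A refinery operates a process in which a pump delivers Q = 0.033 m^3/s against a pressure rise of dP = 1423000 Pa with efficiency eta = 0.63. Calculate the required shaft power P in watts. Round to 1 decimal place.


P = Q * dP / eta
P = 0.033 * 1423000 / 0.63
P = 46959.0 / 0.63
P = 74538.1 W


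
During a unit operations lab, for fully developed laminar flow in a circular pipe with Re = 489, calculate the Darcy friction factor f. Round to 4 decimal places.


f = 64 / Re
f = 64 / 489
f = 0.1309


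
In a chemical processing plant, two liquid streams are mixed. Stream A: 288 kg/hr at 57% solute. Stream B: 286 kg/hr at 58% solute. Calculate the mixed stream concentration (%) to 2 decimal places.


Mass balance on solute: F1*x1 + F2*x2 = F3*x3
F3 = F1 + F2 = 288 + 286 = 574 kg/hr
x3 = (F1*x1 + F2*x2)/F3
x3 = (288*0.57 + 286*0.58) / 574
x3 = 57.50%


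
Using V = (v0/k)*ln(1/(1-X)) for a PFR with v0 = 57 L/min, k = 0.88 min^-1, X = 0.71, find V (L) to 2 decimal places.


V = (v0/k) * ln(1/(1-X))
V = (57/0.88) * ln(1/(1-0.71))
V = 64.772727 * ln(3.448276)
V = 64.772727 * 1.237874
V = 80.18 L


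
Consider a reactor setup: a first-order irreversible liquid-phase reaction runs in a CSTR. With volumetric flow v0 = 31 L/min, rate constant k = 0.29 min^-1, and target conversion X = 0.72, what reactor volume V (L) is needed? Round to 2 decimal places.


V = v0 * X / (k * (1 - X))
V = 31 * 0.72 / (0.29 * (1 - 0.72))
V = 22.32 / (0.29 * 0.28)
V = 22.32 / 0.0812
V = 274.88 L


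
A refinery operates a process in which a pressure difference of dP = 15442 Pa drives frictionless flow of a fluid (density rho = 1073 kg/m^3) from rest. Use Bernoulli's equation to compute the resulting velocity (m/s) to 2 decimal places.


v = sqrt(2*dP/rho)
v = sqrt(2*15442/1073)
v = sqrt(28.782852)
v = 5.36 m/s


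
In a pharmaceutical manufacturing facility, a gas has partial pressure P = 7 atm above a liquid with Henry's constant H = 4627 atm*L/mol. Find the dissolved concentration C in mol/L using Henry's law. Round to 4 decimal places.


C = P / H
C = 7 / 4627
C = 0.0015 mol/L


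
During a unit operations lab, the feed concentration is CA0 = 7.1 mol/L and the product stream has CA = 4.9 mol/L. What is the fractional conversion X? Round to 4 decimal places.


X = (CA0 - CA) / CA0
X = (7.1 - 4.9) / 7.1
X = 2.2 / 7.1
X = 0.3099


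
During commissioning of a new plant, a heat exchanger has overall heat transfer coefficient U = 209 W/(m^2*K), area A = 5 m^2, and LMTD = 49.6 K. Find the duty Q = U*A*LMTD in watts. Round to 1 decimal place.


Q = U * A * LMTD
Q = 209 * 5 * 49.6
Q = 51832.0 W


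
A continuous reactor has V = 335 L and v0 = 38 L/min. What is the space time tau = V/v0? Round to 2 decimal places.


tau = V / v0
tau = 335 / 38
tau = 8.82 min


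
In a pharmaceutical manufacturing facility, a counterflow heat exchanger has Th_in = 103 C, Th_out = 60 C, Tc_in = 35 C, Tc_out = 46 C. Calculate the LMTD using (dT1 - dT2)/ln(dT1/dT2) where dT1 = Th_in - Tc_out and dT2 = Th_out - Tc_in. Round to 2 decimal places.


dT1 = Th_in - Tc_out = 103 - 46 = 57
dT2 = Th_out - Tc_in = 60 - 35 = 25
LMTD = (dT1 - dT2) / ln(dT1/dT2)
LMTD = (57 - 25) / ln(57/25)
LMTD = 38.83 K


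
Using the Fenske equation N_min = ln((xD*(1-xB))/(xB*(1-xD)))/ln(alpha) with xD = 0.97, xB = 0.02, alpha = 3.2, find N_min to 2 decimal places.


N_min = ln((xD*(1-xB))/(xB*(1-xD))) / ln(alpha)
Numerator inside ln: 0.9506 / 0.0006 = 1584.333333
ln(1584.333333) = 7.367919
ln(alpha) = ln(3.2) = 1.163151
N_min = 7.367919 / 1.163151 = 6.33


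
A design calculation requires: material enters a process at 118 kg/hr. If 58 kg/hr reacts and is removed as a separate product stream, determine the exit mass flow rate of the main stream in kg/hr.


Steady-state mass balance on the main outlet: F_out = F_in - F_removed
F_out = 118 - 58
F_out = 60 kg/hr


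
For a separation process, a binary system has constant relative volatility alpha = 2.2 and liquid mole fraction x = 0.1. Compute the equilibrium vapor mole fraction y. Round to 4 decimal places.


y = alpha*x / (1 + (alpha-1)*x)
y = 2.2*0.1 / (1 + (2.2-1)*0.1)
y = 0.22 / (1 + 0.12)
y = 0.22 / 1.12
y = 0.1964


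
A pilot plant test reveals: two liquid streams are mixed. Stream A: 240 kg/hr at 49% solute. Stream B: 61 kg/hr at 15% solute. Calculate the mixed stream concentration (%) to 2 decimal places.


Mass balance on solute: F1*x1 + F2*x2 = F3*x3
F3 = F1 + F2 = 240 + 61 = 301 kg/hr
x3 = (F1*x1 + F2*x2)/F3
x3 = (240*0.49 + 61*0.15) / 301
x3 = 42.11%


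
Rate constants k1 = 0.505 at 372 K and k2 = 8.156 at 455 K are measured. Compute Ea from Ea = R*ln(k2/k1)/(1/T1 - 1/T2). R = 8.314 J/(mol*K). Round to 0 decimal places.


Ea = R * ln(k2/k1) / (1/T1 - 1/T2)
ln(k2/k1) = ln(8.156/0.505) = 2.7819507
1/T1 - 1/T2 = 1/372 - 1/455 = 0.000490369845
Ea = 8.314 * 2.7819507 / 0.000490369845
Ea = 47167 J/mol


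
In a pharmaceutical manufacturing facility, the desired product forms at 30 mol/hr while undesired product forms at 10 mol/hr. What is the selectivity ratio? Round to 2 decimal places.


S = desired product rate / undesired product rate
S = 30 / 10
S = 3.00


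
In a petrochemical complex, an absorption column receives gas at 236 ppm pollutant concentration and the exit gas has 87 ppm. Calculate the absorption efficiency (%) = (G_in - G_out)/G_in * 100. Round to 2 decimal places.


Efficiency = (G_in - G_out) / G_in * 100%
Efficiency = (236 - 87) / 236 * 100
Efficiency = 149 / 236 * 100
Efficiency = 63.14%


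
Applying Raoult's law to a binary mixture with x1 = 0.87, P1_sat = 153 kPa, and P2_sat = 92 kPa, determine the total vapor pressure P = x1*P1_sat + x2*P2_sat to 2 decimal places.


P = x1*P1_sat + x2*P2_sat
x2 = 1 - x1 = 1 - 0.87 = 0.13
P = 0.87*153 + 0.13*92
P = 133.11 + 11.96
P = 145.07 kPa


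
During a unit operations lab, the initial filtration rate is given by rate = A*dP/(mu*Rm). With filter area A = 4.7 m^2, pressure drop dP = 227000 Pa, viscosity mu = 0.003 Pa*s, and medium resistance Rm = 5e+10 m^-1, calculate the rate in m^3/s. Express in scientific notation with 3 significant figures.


rate = A * dP / (mu * Rm)
rate = 4.7 * 227000 / (0.003 * 5e+10)
rate = 1066900.0 / 1.500e+08
rate = 7.11e-03 m^3/s


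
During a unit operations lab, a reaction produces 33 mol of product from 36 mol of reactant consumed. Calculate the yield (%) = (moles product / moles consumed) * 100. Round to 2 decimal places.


Yield = (moles product / moles consumed) * 100%
Yield = (33 / 36) * 100
Yield = 0.9167 * 100
Yield = 91.67%


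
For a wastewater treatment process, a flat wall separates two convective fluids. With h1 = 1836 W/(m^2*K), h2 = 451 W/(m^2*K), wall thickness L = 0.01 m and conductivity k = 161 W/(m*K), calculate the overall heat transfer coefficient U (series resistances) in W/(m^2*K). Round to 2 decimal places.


1/U = 1/h1 + L/k + 1/h2
1/U = 1/1836 + 0.01/161 + 1/451
1/U = 0.0005446623 + 6.21118e-05 + 0.0022172949
1/U = 0.002824069
U = 354.10 W/(m^2*K)


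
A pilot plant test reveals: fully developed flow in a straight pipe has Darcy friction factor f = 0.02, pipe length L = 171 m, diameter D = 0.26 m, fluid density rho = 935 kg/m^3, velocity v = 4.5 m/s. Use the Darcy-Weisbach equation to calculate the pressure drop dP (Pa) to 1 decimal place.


dP = f * (L/D) * (rho*v^2/2)
dP = 0.02 * (171/0.26) * (935*4.5^2/2)
L/D = 657.69230769
rho*v^2/2 = 935*20.25/2 = 9466.875
dP = 0.02 * 657.69230769 * 9466.875
dP = 124525.8 Pa


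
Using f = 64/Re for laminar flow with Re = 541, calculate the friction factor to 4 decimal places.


f = 64 / Re
f = 64 / 541
f = 0.1183


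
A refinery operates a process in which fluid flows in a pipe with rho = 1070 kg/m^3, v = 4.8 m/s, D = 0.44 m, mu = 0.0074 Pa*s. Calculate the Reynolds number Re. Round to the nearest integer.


Re = rho * v * D / mu
Re = 1070 * 4.8 * 0.44 / 0.0074
Re = 2259.84 / 0.0074
Re = 305384


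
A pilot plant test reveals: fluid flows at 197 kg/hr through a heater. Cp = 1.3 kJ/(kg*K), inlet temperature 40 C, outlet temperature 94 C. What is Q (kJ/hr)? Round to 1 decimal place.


Q = m_dot * Cp * (T2 - T1)
Q = 197 * 1.3 * (94 - 40)
Q = 197 * 1.3 * 54
Q = 13829.4 kJ/hr


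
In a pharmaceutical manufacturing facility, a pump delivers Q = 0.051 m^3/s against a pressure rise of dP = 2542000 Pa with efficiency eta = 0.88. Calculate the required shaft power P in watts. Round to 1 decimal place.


P = Q * dP / eta
P = 0.051 * 2542000 / 0.88
P = 129642.0 / 0.88
P = 147320.5 W


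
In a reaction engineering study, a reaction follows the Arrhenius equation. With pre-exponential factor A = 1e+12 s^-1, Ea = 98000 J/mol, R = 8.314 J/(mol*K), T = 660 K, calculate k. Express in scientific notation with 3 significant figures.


k = A * exp(-Ea/(R*T))
k = 1e+12 * exp(-98000 / (8.314 * 660))
k = 1e+12 * exp(-17.859616)
k = 1.75e+04


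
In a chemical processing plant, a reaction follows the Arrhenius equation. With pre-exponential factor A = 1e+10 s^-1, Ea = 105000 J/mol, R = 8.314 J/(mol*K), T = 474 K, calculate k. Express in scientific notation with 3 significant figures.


k = A * exp(-Ea/(R*T))
k = 1e+10 * exp(-105000 / (8.314 * 474))
k = 1e+10 * exp(-26.644093)
k = 2.68e-02


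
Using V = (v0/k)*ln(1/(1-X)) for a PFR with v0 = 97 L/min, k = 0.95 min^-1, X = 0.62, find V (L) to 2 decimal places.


V = (v0/k) * ln(1/(1-X))
V = (97/0.95) * ln(1/(1-0.62))
V = 102.105263 * ln(2.631579)
V = 102.105263 * 0.967584
V = 98.80 L


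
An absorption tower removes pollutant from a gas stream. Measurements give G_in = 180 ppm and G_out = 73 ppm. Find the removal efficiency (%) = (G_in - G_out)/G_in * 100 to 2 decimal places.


Efficiency = (G_in - G_out) / G_in * 100%
Efficiency = (180 - 73) / 180 * 100
Efficiency = 107 / 180 * 100
Efficiency = 59.44%


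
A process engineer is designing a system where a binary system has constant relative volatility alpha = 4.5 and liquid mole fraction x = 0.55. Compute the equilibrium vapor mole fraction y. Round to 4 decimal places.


y = alpha*x / (1 + (alpha-1)*x)
y = 4.5*0.55 / (1 + (4.5-1)*0.55)
y = 2.475 / (1 + 1.925)
y = 2.475 / 2.925
y = 0.8462


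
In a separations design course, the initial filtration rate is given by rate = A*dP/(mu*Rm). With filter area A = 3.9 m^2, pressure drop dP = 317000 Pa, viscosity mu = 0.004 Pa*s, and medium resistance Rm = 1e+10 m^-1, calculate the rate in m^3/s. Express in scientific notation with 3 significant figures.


rate = A * dP / (mu * Rm)
rate = 3.9 * 317000 / (0.004 * 1e+10)
rate = 1236300.0 / 4.000e+07
rate = 3.09e-02 m^3/s


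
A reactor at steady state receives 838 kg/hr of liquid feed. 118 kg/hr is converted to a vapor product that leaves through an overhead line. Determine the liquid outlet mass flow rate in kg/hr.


Steady-state mass balance on the main outlet: F_out = F_in - F_removed
F_out = 838 - 118
F_out = 720 kg/hr


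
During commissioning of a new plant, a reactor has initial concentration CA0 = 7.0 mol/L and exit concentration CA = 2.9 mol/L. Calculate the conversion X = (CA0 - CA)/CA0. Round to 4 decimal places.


X = (CA0 - CA) / CA0
X = (7.0 - 2.9) / 7.0
X = 4.1 / 7.0
X = 0.5857


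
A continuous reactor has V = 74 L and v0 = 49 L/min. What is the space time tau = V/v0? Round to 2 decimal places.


tau = V / v0
tau = 74 / 49
tau = 1.51 min


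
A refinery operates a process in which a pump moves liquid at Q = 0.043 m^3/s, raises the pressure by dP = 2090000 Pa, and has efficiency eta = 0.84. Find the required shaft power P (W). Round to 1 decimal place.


P = Q * dP / eta
P = 0.043 * 2090000 / 0.84
P = 89870.0 / 0.84
P = 106988.1 W


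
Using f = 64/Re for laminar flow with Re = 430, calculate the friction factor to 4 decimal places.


f = 64 / Re
f = 64 / 430
f = 0.1488


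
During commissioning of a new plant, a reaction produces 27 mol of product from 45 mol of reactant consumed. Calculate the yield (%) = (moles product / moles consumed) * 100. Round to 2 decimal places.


Yield = (moles product / moles consumed) * 100%
Yield = (27 / 45) * 100
Yield = 0.6 * 100
Yield = 60.00%


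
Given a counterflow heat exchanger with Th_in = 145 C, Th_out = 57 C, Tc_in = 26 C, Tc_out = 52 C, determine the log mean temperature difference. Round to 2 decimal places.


dT1 = Th_in - Tc_out = 145 - 52 = 93
dT2 = Th_out - Tc_in = 57 - 26 = 31
LMTD = (dT1 - dT2) / ln(dT1/dT2)
LMTD = (93 - 31) / ln(93/31)
LMTD = 56.43 K


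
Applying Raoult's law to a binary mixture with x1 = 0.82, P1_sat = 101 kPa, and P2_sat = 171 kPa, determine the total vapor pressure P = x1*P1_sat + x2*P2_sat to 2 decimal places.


P = x1*P1_sat + x2*P2_sat
x2 = 1 - x1 = 1 - 0.82 = 0.18
P = 0.82*101 + 0.18*171
P = 82.82 + 30.78
P = 113.60 kPa


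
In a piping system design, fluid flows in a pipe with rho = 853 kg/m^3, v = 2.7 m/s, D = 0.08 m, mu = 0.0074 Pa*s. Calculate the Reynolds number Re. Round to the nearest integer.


Re = rho * v * D / mu
Re = 853 * 2.7 * 0.08 / 0.0074
Re = 184.248 / 0.0074
Re = 24898


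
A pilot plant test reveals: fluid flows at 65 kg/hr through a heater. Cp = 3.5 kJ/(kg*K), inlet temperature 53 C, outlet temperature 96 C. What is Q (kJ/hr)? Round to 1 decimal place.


Q = m_dot * Cp * (T2 - T1)
Q = 65 * 3.5 * (96 - 53)
Q = 65 * 3.5 * 43
Q = 9782.5 kJ/hr


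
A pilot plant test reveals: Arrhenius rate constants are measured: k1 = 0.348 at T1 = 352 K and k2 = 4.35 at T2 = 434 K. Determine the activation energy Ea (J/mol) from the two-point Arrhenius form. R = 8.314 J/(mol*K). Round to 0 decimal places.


Ea = R * ln(k2/k1) / (1/T1 - 1/T2)
ln(k2/k1) = ln(4.35/0.348) = 2.5257286
1/T1 - 1/T2 = 1/352 - 1/434 = 0.000536761625
Ea = 8.314 * 2.5257286 / 0.000536761625
Ea = 39121 J/mol


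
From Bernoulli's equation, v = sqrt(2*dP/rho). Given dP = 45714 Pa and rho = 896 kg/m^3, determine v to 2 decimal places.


v = sqrt(2*dP/rho)
v = sqrt(2*45714/896)
v = sqrt(102.040179)
v = 10.10 m/s


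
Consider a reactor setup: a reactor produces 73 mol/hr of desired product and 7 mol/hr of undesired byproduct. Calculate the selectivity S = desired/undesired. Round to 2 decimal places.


S = desired product rate / undesired product rate
S = 73 / 7
S = 10.43


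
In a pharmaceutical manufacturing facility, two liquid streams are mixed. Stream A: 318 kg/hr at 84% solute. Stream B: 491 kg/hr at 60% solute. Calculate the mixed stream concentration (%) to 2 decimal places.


Mass balance on solute: F1*x1 + F2*x2 = F3*x3
F3 = F1 + F2 = 318 + 491 = 809 kg/hr
x3 = (F1*x1 + F2*x2)/F3
x3 = (318*0.84 + 491*0.6) / 809
x3 = 69.43%


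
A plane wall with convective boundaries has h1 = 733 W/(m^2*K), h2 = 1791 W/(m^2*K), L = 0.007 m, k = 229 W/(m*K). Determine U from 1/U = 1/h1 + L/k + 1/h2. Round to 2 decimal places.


1/U = 1/h1 + L/k + 1/h2
1/U = 1/733 + 0.007/229 + 1/1791
1/U = 0.0013642565 + 3.05677e-05 + 0.0005583473
1/U = 0.0019531715
U = 511.99 W/(m^2*K)


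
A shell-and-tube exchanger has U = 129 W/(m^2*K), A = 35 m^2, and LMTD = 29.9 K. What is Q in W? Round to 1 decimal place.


Q = U * A * LMTD
Q = 129 * 35 * 29.9
Q = 134998.5 W


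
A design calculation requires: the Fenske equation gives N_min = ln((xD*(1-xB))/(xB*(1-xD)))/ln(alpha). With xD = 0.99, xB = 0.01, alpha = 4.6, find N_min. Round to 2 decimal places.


N_min = ln((xD*(1-xB))/(xB*(1-xD))) / ln(alpha)
Numerator inside ln: 0.9801 / 0.0001 = 9801.0
ln(9801.0) = 9.19024
ln(alpha) = ln(4.6) = 1.526056
N_min = 9.19024 / 1.526056 = 6.02


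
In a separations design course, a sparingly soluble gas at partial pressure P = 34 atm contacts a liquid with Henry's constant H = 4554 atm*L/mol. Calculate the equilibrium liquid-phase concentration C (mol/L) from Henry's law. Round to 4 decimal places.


C = P / H
C = 34 / 4554
C = 0.0075 mol/L


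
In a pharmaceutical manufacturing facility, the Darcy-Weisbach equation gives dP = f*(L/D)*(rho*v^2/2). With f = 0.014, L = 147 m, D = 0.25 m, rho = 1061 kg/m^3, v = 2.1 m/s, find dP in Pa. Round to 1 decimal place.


dP = f * (L/D) * (rho*v^2/2)
dP = 0.014 * (147/0.25) * (1061*2.1^2/2)
L/D = 588.0
rho*v^2/2 = 1061*4.41/2 = 2339.505
dP = 0.014 * 588.0 * 2339.505
dP = 19258.8 Pa


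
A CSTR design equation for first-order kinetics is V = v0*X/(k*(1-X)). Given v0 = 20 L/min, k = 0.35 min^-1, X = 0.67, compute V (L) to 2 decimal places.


V = v0 * X / (k * (1 - X))
V = 20 * 0.67 / (0.35 * (1 - 0.67))
V = 13.4 / (0.35 * 0.33)
V = 13.4 / 0.1155
V = 116.02 L


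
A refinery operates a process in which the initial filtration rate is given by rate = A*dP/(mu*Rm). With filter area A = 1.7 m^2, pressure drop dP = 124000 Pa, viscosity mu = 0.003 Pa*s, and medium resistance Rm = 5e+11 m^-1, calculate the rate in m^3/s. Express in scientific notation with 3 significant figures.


rate = A * dP / (mu * Rm)
rate = 1.7 * 124000 / (0.003 * 5e+11)
rate = 210800.0 / 1.500e+09
rate = 1.41e-04 m^3/s


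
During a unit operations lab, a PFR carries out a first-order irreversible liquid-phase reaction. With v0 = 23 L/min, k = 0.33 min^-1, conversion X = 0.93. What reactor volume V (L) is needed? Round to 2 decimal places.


V = (v0/k) * ln(1/(1-X))
V = (23/0.33) * ln(1/(1-0.93))
V = 69.69697 * ln(14.285714)
V = 69.69697 * 2.65926
V = 185.34 L


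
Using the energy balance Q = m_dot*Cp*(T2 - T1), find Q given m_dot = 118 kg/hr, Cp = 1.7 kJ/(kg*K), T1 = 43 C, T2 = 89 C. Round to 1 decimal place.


Q = m_dot * Cp * (T2 - T1)
Q = 118 * 1.7 * (89 - 43)
Q = 118 * 1.7 * 46
Q = 9227.6 kJ/hr


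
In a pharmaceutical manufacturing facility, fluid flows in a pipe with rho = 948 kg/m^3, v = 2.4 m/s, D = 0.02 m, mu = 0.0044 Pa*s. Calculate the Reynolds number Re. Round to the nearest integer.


Re = rho * v * D / mu
Re = 948 * 2.4 * 0.02 / 0.0044
Re = 45.504 / 0.0044
Re = 10342


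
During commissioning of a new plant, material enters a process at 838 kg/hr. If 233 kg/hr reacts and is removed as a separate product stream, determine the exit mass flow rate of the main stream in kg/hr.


Steady-state mass balance on the main outlet: F_out = F_in - F_removed
F_out = 838 - 233
F_out = 605 kg/hr


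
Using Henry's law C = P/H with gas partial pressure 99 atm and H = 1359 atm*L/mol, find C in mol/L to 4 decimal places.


C = P / H
C = 99 / 1359
C = 0.0728 mol/L


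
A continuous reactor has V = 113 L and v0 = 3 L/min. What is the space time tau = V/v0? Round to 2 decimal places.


tau = V / v0
tau = 113 / 3
tau = 37.67 min


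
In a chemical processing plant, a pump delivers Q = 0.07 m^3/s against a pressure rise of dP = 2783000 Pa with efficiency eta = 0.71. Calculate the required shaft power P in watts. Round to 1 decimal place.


P = Q * dP / eta
P = 0.07 * 2783000 / 0.71
P = 194810.0 / 0.71
P = 274380.3 W


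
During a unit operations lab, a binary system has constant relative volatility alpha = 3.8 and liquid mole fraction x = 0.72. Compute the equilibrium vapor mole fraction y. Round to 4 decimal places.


y = alpha*x / (1 + (alpha-1)*x)
y = 3.8*0.72 / (1 + (3.8-1)*0.72)
y = 2.736 / (1 + 2.016)
y = 2.736 / 3.016
y = 0.9072


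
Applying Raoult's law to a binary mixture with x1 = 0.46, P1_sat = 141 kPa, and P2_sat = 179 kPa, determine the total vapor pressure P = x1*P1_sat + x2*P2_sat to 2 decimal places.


P = x1*P1_sat + x2*P2_sat
x2 = 1 - x1 = 1 - 0.46 = 0.54
P = 0.46*141 + 0.54*179
P = 64.86 + 96.66
P = 161.52 kPa


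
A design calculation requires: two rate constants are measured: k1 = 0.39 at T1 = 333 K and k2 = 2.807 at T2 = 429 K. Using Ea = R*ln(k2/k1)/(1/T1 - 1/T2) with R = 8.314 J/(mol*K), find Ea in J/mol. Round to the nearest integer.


Ea = R * ln(k2/k1) / (1/T1 - 1/T2)
ln(k2/k1) = ln(2.807/0.39) = 1.9737248
1/T1 - 1/T2 = 1/333 - 1/429 = 0.000672000672
Ea = 8.314 * 1.9737248 / 0.000672000672
Ea = 24419 J/mol


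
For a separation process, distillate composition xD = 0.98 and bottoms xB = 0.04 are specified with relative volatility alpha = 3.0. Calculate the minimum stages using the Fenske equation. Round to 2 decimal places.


N_min = ln((xD*(1-xB))/(xB*(1-xD))) / ln(alpha)
Numerator inside ln: 0.9408 / 0.0008 = 1176.0
ln(1176.0) = 7.069874
ln(alpha) = ln(3.0) = 1.098612
N_min = 7.069874 / 1.098612 = 6.44


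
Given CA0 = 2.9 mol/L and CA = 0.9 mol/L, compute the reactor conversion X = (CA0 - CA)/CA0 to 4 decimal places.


X = (CA0 - CA) / CA0
X = (2.9 - 0.9) / 2.9
X = 2.0 / 2.9
X = 0.6897


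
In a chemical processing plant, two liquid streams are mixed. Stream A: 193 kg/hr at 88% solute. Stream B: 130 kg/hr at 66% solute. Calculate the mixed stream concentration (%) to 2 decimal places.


Mass balance on solute: F1*x1 + F2*x2 = F3*x3
F3 = F1 + F2 = 193 + 130 = 323 kg/hr
x3 = (F1*x1 + F2*x2)/F3
x3 = (193*0.88 + 130*0.66) / 323
x3 = 79.15%


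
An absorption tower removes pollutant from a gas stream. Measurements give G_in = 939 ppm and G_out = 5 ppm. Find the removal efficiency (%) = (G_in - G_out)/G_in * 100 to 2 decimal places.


Efficiency = (G_in - G_out) / G_in * 100%
Efficiency = (939 - 5) / 939 * 100
Efficiency = 934 / 939 * 100
Efficiency = 99.47%


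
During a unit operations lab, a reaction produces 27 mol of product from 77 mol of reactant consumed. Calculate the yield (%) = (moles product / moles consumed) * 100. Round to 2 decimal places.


Yield = (moles product / moles consumed) * 100%
Yield = (27 / 77) * 100
Yield = 0.3506 * 100
Yield = 35.06%


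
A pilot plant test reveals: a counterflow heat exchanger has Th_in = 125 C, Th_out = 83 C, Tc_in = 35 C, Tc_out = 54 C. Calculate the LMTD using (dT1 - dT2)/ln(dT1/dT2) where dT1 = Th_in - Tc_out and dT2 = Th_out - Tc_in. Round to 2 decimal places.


dT1 = Th_in - Tc_out = 125 - 54 = 71
dT2 = Th_out - Tc_in = 83 - 35 = 48
LMTD = (dT1 - dT2) / ln(dT1/dT2)
LMTD = (71 - 48) / ln(71/48)
LMTD = 58.75 K


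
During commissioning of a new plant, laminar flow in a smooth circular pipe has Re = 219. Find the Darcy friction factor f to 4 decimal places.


f = 64 / Re
f = 64 / 219
f = 0.2922


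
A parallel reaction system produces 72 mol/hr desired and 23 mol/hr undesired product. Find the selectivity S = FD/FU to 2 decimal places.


S = desired product rate / undesired product rate
S = 72 / 23
S = 3.13


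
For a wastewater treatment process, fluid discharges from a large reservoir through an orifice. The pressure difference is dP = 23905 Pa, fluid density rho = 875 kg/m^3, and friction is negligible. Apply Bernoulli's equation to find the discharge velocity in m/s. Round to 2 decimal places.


v = sqrt(2*dP/rho)
v = sqrt(2*23905/875)
v = sqrt(54.64)
v = 7.39 m/s


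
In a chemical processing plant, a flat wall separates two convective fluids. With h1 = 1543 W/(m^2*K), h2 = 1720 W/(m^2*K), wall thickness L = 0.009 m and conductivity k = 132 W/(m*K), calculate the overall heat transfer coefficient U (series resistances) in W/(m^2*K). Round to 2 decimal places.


1/U = 1/h1 + L/k + 1/h2
1/U = 1/1543 + 0.009/132 + 1/1720
1/U = 0.0006480881 + 6.81818e-05 + 0.0005813953
1/U = 0.0012976652
U = 770.61 W/(m^2*K)


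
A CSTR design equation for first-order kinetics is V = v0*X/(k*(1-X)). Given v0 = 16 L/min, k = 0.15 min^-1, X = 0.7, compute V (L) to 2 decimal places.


V = v0 * X / (k * (1 - X))
V = 16 * 0.7 / (0.15 * (1 - 0.7))
V = 11.2 / (0.15 * 0.3)
V = 11.2 / 0.045
V = 248.89 L


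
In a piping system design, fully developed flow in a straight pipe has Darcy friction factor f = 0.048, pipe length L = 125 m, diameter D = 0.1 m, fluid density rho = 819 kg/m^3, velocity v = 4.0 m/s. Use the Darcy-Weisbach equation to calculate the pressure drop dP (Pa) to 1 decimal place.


dP = f * (L/D) * (rho*v^2/2)
dP = 0.048 * (125/0.1) * (819*4.0^2/2)
L/D = 1250.0
rho*v^2/2 = 819*16.0/2 = 6552.0
dP = 0.048 * 1250.0 * 6552.0
dP = 393120.0 Pa


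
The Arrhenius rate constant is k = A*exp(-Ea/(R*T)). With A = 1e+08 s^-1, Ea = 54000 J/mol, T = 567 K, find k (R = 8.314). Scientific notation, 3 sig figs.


k = A * exp(-Ea/(R*T))
k = 1e+08 * exp(-54000 / (8.314 * 567))
k = 1e+08 * exp(-11.455147)
k = 1.06e+03


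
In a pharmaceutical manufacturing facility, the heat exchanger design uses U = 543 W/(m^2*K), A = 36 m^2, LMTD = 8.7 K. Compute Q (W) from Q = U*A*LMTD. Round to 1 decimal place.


Q = U * A * LMTD
Q = 543 * 36 * 8.7
Q = 170067.6 W


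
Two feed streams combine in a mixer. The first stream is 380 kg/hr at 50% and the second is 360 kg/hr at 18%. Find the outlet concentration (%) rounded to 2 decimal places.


Mass balance on solute: F1*x1 + F2*x2 = F3*x3
F3 = F1 + F2 = 380 + 360 = 740 kg/hr
x3 = (F1*x1 + F2*x2)/F3
x3 = (380*0.5 + 360*0.18) / 740
x3 = 34.43%


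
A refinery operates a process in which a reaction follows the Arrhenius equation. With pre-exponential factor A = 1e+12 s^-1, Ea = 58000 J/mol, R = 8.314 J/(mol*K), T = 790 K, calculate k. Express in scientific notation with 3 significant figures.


k = A * exp(-Ea/(R*T))
k = 1e+12 * exp(-58000 / (8.314 * 790))
k = 1e+12 * exp(-8.830614)
k = 1.46e+08


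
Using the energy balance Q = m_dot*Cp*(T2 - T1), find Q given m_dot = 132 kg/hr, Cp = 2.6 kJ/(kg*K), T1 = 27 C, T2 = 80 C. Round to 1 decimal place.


Q = m_dot * Cp * (T2 - T1)
Q = 132 * 2.6 * (80 - 27)
Q = 132 * 2.6 * 53
Q = 18189.6 kJ/hr


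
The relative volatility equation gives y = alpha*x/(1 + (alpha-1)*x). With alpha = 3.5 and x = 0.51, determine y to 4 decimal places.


y = alpha*x / (1 + (alpha-1)*x)
y = 3.5*0.51 / (1 + (3.5-1)*0.51)
y = 1.785 / (1 + 1.275)
y = 1.785 / 2.275
y = 0.7846


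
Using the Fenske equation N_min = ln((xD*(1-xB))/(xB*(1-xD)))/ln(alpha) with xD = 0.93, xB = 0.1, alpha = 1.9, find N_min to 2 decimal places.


N_min = ln((xD*(1-xB))/(xB*(1-xD))) / ln(alpha)
Numerator inside ln: 0.837 / 0.007 = 119.571429
ln(119.571429) = 4.783914
ln(alpha) = ln(1.9) = 0.641854
N_min = 4.783914 / 0.641854 = 7.45


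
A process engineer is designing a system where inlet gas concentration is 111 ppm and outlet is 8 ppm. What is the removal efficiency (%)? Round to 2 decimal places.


Efficiency = (G_in - G_out) / G_in * 100%
Efficiency = (111 - 8) / 111 * 100
Efficiency = 103 / 111 * 100
Efficiency = 92.79%


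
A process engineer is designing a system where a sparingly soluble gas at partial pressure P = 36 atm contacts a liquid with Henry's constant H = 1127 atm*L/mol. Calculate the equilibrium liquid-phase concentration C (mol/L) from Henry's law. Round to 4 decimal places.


C = P / H
C = 36 / 1127
C = 0.0319 mol/L


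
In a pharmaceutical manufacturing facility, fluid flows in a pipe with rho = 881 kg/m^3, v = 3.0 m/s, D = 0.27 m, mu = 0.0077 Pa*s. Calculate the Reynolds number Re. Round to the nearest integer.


Re = rho * v * D / mu
Re = 881 * 3.0 * 0.27 / 0.0077
Re = 713.61 / 0.0077
Re = 92677


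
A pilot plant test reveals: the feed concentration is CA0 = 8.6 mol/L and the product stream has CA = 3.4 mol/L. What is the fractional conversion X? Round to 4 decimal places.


X = (CA0 - CA) / CA0
X = (8.6 - 3.4) / 8.6
X = 5.2 / 8.6
X = 0.6047


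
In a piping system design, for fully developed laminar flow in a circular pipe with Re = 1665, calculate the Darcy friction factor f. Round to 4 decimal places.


f = 64 / Re
f = 64 / 1665
f = 0.0384


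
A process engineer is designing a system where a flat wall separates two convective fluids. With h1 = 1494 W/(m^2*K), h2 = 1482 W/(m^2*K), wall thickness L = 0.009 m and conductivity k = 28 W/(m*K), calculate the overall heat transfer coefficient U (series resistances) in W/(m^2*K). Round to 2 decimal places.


1/U = 1/h1 + L/k + 1/h2
1/U = 1/1494 + 0.009/28 + 1/1482
1/U = 0.000669344 + 0.0003214286 + 0.0006747638
1/U = 0.0016655364
U = 600.41 W/(m^2*K)


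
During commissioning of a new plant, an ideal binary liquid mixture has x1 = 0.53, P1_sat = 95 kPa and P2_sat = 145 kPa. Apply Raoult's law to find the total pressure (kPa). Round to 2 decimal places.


P = x1*P1_sat + x2*P2_sat
x2 = 1 - x1 = 1 - 0.53 = 0.47
P = 0.53*95 + 0.47*145
P = 50.35 + 68.15
P = 118.50 kPa


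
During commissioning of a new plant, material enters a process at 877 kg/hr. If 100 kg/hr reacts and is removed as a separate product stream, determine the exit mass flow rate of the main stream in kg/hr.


Steady-state mass balance on the main outlet: F_out = F_in - F_removed
F_out = 877 - 100
F_out = 777 kg/hr


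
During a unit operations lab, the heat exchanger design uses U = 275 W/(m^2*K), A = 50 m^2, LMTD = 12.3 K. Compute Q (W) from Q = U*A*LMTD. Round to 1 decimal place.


Q = U * A * LMTD
Q = 275 * 50 * 12.3
Q = 169125.0 W


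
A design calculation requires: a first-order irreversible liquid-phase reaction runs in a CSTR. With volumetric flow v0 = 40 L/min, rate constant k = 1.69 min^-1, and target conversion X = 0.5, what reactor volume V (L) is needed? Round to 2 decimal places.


V = v0 * X / (k * (1 - X))
V = 40 * 0.5 / (1.69 * (1 - 0.5))
V = 20.0 / (1.69 * 0.5)
V = 20.0 / 0.845
V = 23.67 L


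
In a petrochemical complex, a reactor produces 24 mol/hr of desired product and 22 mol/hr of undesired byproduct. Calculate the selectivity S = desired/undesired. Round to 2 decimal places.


S = desired product rate / undesired product rate
S = 24 / 22
S = 1.09


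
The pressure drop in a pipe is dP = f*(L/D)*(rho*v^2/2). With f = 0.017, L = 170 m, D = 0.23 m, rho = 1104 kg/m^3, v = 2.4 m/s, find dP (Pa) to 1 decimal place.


dP = f * (L/D) * (rho*v^2/2)
dP = 0.017 * (170/0.23) * (1104*2.4^2/2)
L/D = 739.13043478
rho*v^2/2 = 1104*5.76/2 = 3179.52
dP = 0.017 * 739.13043478 * 3179.52
dP = 39951.4 Pa


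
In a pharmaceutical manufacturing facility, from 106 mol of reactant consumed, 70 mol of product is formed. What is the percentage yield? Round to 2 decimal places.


Yield = (moles product / moles consumed) * 100%
Yield = (70 / 106) * 100
Yield = 0.6604 * 100
Yield = 66.04%


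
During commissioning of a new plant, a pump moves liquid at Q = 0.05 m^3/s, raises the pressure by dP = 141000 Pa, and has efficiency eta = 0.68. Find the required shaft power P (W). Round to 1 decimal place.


P = Q * dP / eta
P = 0.05 * 141000 / 0.68
P = 7050.0 / 0.68
P = 10367.6 W


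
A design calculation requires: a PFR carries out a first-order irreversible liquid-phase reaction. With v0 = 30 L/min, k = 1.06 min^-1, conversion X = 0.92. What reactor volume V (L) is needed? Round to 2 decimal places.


V = (v0/k) * ln(1/(1-X))
V = (30/1.06) * ln(1/(1-0.92))
V = 28.301887 * ln(12.5)
V = 28.301887 * 2.525729
V = 71.48 L


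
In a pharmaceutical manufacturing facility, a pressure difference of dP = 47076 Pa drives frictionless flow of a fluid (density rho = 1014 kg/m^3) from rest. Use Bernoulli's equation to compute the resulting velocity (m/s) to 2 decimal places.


v = sqrt(2*dP/rho)
v = sqrt(2*47076/1014)
v = sqrt(92.852071)
v = 9.64 m/s


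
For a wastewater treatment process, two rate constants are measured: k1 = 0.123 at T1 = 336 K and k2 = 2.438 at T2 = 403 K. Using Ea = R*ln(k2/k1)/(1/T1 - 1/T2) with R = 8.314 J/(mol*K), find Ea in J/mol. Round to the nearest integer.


Ea = R * ln(k2/k1) / (1/T1 - 1/T2)
ln(k2/k1) = ln(2.438/0.123) = 2.986749
1/T1 - 1/T2 = 1/336 - 1/403 = 0.000494800898
Ea = 8.314 * 2.986749 / 0.000494800898
Ea = 50186 J/mol


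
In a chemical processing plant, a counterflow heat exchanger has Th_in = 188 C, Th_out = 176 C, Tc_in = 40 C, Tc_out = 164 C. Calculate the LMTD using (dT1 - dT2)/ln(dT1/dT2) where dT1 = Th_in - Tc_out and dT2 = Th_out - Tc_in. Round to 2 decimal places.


dT1 = Th_in - Tc_out = 188 - 164 = 24
dT2 = Th_out - Tc_in = 176 - 40 = 136
LMTD = (dT1 - dT2) / ln(dT1/dT2)
LMTD = (24 - 136) / ln(24/136)
LMTD = 64.57 K


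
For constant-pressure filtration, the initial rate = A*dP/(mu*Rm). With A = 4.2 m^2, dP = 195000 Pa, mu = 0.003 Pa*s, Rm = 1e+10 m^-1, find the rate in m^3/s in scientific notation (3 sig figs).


rate = A * dP / (mu * Rm)
rate = 4.2 * 195000 / (0.003 * 1e+10)
rate = 819000.0 / 3.000e+07
rate = 2.73e-02 m^3/s


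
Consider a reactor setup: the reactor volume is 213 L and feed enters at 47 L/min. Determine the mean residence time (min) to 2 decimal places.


tau = V / v0
tau = 213 / 47
tau = 4.53 min


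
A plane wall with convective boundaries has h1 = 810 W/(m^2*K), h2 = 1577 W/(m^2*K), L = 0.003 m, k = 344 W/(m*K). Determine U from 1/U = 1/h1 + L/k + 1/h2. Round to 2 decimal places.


1/U = 1/h1 + L/k + 1/h2
1/U = 1/810 + 0.003/344 + 1/1577
1/U = 0.0012345679 + 8.7209e-06 + 0.0006341154
1/U = 0.0018774042
U = 532.65 W/(m^2*K)


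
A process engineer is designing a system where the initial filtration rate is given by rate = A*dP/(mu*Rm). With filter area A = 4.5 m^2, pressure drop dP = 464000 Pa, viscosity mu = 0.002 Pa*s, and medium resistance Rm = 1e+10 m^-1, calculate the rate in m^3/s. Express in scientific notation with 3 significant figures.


rate = A * dP / (mu * Rm)
rate = 4.5 * 464000 / (0.002 * 1e+10)
rate = 2088000.0 / 2.000e+07
rate = 1.04e-01 m^3/s
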